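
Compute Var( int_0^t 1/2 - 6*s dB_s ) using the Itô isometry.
Var = t*(48*t^2 - 12*t + 1)/4

The Itô integral of a deterministic integrand f(s) has mean 0 because each increment f(s) * (B_{s+ds} - B_s) has mean 0. By the Itô isometry:
  Var( int_0^t f(s) dB_s ) = E[ (int_0^t f(s) dB_s)^2 ] = int_0^t f(s)^2 ds.
Here f(s) = 1/2 - 6*s, so f(s)^2 = (12*s - 1)^2/4. Integrate:
  int_0^t ((12*s - 1)^2/4) ds = t*(48*t^2 - 12*t + 1)/4.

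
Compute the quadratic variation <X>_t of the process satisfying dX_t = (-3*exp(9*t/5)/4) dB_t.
<X>_t = 5*exp(18*t/5)/32 - 5/32

For an Itô process dX_t = a(t) dt + b(t) dB_t, the quadratic variation is <X>_t = int_0^t b(s)^2 ds (the drift term does not contribute). Here b(s) = -3*exp(9*s/5)/4, so
  b(s)^2 = 9*exp(18*s/5)/16.
Integrating from 0 to t:
  <X>_t = int_0^t (9*exp(18*s/5)/16) ds = 5*exp(18*t/5)/32 - 5/32.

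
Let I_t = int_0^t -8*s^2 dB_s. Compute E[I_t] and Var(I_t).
E[I_t] = 0; Var(I_t) = 64*t^5/5

The Itô integral of a deterministic integrand f(s) has mean 0 because each increment f(s) * (B_{s+ds} - B_s) has mean 0. By the Itô isometry:
  Var( int_0^t f(s) dB_s ) = E[ (int_0^t f(s) dB_s)^2 ] = int_0^t f(s)^2 ds.
Here f(s) = -8*s^2, so f(s)^2 = 64*s^4. Integrate:
  int_0^t (64*s^4) ds = 64*t^5/5.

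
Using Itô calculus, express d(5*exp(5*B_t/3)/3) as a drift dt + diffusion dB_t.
d(5*exp(5*B_t/3)/3) = (125*exp(5*B_t/3)/54) dt + (25*exp(5*B_t/3)/9) dB_t

Itô's formula for f(B_t) gives d f(B_t) = f'(B_t) dB_t + (1/2) f''(B_t) dt. Compute derivatives of f(x) = 5*exp(5*x/3)/3:
  f'(x)  = 25*exp(5*x/3)/9
  f''(x) = 125*exp(5*x/3)/27
Substitute x = B_t and multiply the f'' term by 1/2:
  drift     = (1/2) * (125*exp(5*x/3)/27) evaluated at B_t = 125*exp(5*B_t/3)/54
  diffusion = (25*exp(5*x/3)/9) evaluated at B_t = 25*exp(5*B_t/3)/9
Therefore d(5*exp(5*B_t/3)/3) = (125*exp(5*B_t/3)/54) dt + (25*exp(5*B_t/3)/9) dB_t.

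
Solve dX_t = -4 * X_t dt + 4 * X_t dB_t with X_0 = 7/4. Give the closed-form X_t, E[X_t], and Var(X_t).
X_t = 7/4 * exp((-12) t + (4) B_t); E[X_t] = 7*exp(-4*t)/4; Var(X_t) = 49*sinh(8*t)/8

For GBM dX = mu X dt + sigma X dB with X_0 = x_0, apply Itô to Y = log X: dY = (mu - sigma^2/2) dt + sigma dB, so Y_t = log(x_0) + (mu - sigma^2/2) t + sigma B_t and hence X_t = x_0 * exp((mu - sigma^2/2) t + sigma B_t).
With mu = -4, sigma = 4, x_0 = 7/4, this gives:
  X_t = 7/4 * exp((-12) * t + (4) * B_t).
Since sigma*B_t ~ Normal(0, sigma^2 t), E[exp(sigma*B_t)] = exp(sigma^2 t / 2); so E[X_t] = x_0 * exp((mu - sigma^2/2) t) * exp(sigma^2 t / 2) = x_0 * exp(mu t) = 7*exp(-4*t)/4.
Var(X_t) = E[X_t^2] - (E[X_t])^2 = x_0^2 * exp(2 mu t) * (exp(sigma^2 t) - 1) = 49*sinh(8*t)/8.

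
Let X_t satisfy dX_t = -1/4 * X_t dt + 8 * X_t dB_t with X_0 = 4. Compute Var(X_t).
Var(X_t) = (16*exp(64*t) - 16)*exp(-t/2)

For GBM dX = mu X dt + sigma X dB with X_0 = x_0, apply Itô to Y = log X: dY = (mu - sigma^2/2) dt + sigma dB, so Y_t = log(x_0) + (mu - sigma^2/2) t + sigma B_t and hence X_t = x_0 * exp((mu - sigma^2/2) t + sigma B_t).
With mu = -1/4, sigma = 8, x_0 = 4, this gives:
  X_t = 4 * exp((-129/4) * t + (8) * B_t).
Since sigma*B_t ~ Normal(0, sigma^2 t), E[exp(sigma*B_t)] = exp(sigma^2 t / 2); so E[X_t] = x_0 * exp((mu - sigma^2/2) t) * exp(sigma^2 t / 2) = x_0 * exp(mu t) = 4*exp(-t/4).
Var(X_t) = E[X_t^2] - (E[X_t])^2 = x_0^2 * exp(2 mu t) * (exp(sigma^2 t) - 1) = (16*exp(64*t) - 16)*exp(-t/2).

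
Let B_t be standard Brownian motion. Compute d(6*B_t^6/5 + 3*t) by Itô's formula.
d(6*B_t^6/5 + 3*t) = (18*B_t^4 + 3) dt + (36*B_t^5/5) dB_t

Itô's formula for f(t, x): d f(t, B_t) = (f_t + (1/2) f_xx) dt + f_x dB_t. Compute partials of f(t, x) = 3*t + 6*x^6/5:
  f_t(t,x)  = 3
  f_x(t,x)  = 36*x^5/5
  f_xx(t,x) = 36*x^4
Assemble drift = f_t + (1/2) f_xx = 18*x^4 + 3 and diffusion = f_x = 36*x^5/5. Substituting x = B_t:
  d(6*B_t^6/5 + 3*t) = (18*B_t^4 + 3) dt + (36*B_t^5/5) dB_t.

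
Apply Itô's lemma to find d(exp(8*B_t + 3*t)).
d(exp(8*B_t + 3*t)) = (35*exp(8*B_t + 3*t)) dt + (8*exp(8*B_t + 3*t)) dB_t

Itô's formula for f(t, x): d f(t, B_t) = (f_t + (1/2) f_xx) dt + f_x dB_t. Compute partials of f(t, x) = exp(3*t + 8*x):
  f_t(t,x)  = 3*exp(3*t + 8*x)
  f_x(t,x)  = 8*exp(3*t + 8*x)
  f_xx(t,x) = 64*exp(3*t + 8*x)
Assemble drift = f_t + (1/2) f_xx = 35*exp(3*t + 8*x) and diffusion = f_x = 8*exp(3*t + 8*x). Substituting x = B_t:
  d(exp(8*B_t + 3*t)) = (35*exp(8*B_t + 3*t)) dt + (8*exp(8*B_t + 3*t)) dB_t.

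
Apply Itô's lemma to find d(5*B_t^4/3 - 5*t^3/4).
d(5*B_t^4/3 - 5*t^3/4) = (10*B_t^2 - 15*t^2/4) dt + (20*B_t^3/3) dB_t

Itô's formula for f(t, x): d f(t, B_t) = (f_t + (1/2) f_xx) dt + f_x dB_t. Compute partials of f(t, x) = -5*t^3/4 + 5*x^4/3:
  f_t(t,x)  = -15*t^2/4
  f_x(t,x)  = 20*x^3/3
  f_xx(t,x) = 20*x^2
Assemble drift = f_t + (1/2) f_xx = -15*t^2/4 + 10*x^2 and diffusion = f_x = 20*x^3/3. Substituting x = B_t:
  d(5*B_t^4/3 - 5*t^3/4) = (10*B_t^2 - 15*t^2/4) dt + (20*B_t^3/3) dB_t.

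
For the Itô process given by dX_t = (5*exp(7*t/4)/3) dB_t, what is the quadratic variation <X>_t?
<X>_t = 50*exp(7*t/2)/63 - 50/63

For an Itô process dX_t = a(t) dt + b(t) dB_t, the quadratic variation is <X>_t = int_0^t b(s)^2 ds (the drift term does not contribute). Here b(s) = 5*exp(7*s/4)/3, so
  b(s)^2 = 25*exp(7*s/2)/9.
Integrating from 0 to t:
  <X>_t = int_0^t (25*exp(7*s/2)/9) ds = 50*exp(7*t/2)/63 - 50/63.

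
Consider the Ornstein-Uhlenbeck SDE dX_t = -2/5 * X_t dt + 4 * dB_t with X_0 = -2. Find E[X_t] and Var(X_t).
E[X_t] = -2*exp(-2*t/5); Var(X_t) = 20 - 20*exp(-4*t/5)

The OU SDE dX = -theta X dt + sigma dB admits the integrating factor exp(theta t): d(exp(theta t) X_t) = sigma exp(theta t) dB_t. Integrating from 0 to t:
  X_t = x_0 * exp(-theta t) + sigma * int_0^t exp(-theta (t-s)) dB_s.
The Itô integral has mean 0 and (by the Itô isometry) variance sigma^2 * int_0^t exp(-2 theta (t - s)) ds = sigma^2 * (1 - exp(-2 theta t)) / (2 theta).
With theta = 2/5, sigma = 4, x_0 = -2:
  E[X_t] = -2 * exp(-2/5 t) = -2*exp(-2*t/5)
  Var(X_t) = (4)^2 * (1 - exp(-2*2/5 t)) / (2 * 2/5) = 20 - 20*exp(-4*t/5).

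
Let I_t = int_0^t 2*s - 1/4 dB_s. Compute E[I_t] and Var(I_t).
E[I_t] = 0; Var(I_t) = t*(64*t^2 - 24*t + 3)/48

The Itô integral of a deterministic integrand f(s) has mean 0 because each increment f(s) * (B_{s+ds} - B_s) has mean 0. By the Itô isometry:
  Var( int_0^t f(s) dB_s ) = E[ (int_0^t f(s) dB_s)^2 ] = int_0^t f(s)^2 ds.
Here f(s) = 2*s - 1/4, so f(s)^2 = (8*s - 1)^2/16. Integrate:
  int_0^t ((8*s - 1)^2/16) ds = t*(64*t^2 - 24*t + 3)/48.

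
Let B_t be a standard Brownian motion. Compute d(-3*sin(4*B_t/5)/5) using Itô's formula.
d(-3*sin(4*B_t/5)/5) = (24*sin(4*B_t/5)/125) dt + (-12*cos(4*B_t/5)/25) dB_t

Itô's formula for f(B_t) gives d f(B_t) = f'(B_t) dB_t + (1/2) f''(B_t) dt. Compute derivatives of f(x) = -3*sin(4*x/5)/5:
  f'(x)  = -12*cos(4*x/5)/25
  f''(x) = 48*sin(4*x/5)/125
Substitute x = B_t and multiply the f'' term by 1/2:
  drift     = (1/2) * (48*sin(4*x/5)/125) evaluated at B_t = 24*sin(4*B_t/5)/125
  diffusion = (-12*cos(4*x/5)/25) evaluated at B_t = -12*cos(4*B_t/5)/25
Therefore d(-3*sin(4*B_t/5)/5) = (24*sin(4*B_t/5)/125) dt + (-12*cos(4*B_t/5)/25) dB_t.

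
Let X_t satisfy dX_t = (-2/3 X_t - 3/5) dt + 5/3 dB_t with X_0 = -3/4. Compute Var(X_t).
Var(X_t) = 25/12 - 25*exp(-4*t/3)/12

The variance V(t) = Var(X_t) satisfies V'(t) = 2 a V(t) + c^2 with V(0) = 0 (drift coefficient is linear in X, diffusion is constant). With a = -2/3, c = 5/3, the solution is
  V(t) = (c^2 / (2 a)) * (exp(2 a t) - 1)
       = ((5/3)^2 / (2*(-2/3))) * (exp((-4/3) t) - 1)
       = 25/12 - 25*exp(-4*t/3)/12.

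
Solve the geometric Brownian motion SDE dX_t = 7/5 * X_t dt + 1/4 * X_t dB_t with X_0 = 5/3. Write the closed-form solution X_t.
X_t = 5/3 * exp((219/160) * t + (1/4) * B_t)

For GBM dX = mu X dt + sigma X dB with X_0 = x_0, apply Itô to Y = log X: dY = (mu - sigma^2/2) dt + sigma dB, so Y_t = log(x_0) + (mu - sigma^2/2) t + sigma B_t and hence X_t = x_0 * exp((mu - sigma^2/2) t + sigma B_t).
With mu = 7/5, sigma = 1/4, x_0 = 5/3, this gives:
  X_t = 5/3 * exp((219/160) * t + (1/4) * B_t).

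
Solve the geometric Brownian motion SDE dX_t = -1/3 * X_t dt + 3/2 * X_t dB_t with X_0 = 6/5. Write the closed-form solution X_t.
X_t = 6/5 * exp((-35/24) * t + (3/2) * B_t)

For GBM dX = mu X dt + sigma X dB with X_0 = x_0, apply Itô to Y = log X: dY = (mu - sigma^2/2) dt + sigma dB, so Y_t = log(x_0) + (mu - sigma^2/2) t + sigma B_t and hence X_t = x_0 * exp((mu - sigma^2/2) t + sigma B_t).
With mu = -1/3, sigma = 3/2, x_0 = 6/5, this gives:
  X_t = 6/5 * exp((-35/24) * t + (3/2) * B_t).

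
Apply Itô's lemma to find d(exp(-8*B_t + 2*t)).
d(exp(-8*B_t + 2*t)) = (34*exp(-8*B_t + 2*t)) dt + (-8*exp(-8*B_t + 2*t)) dB_t

Itô's formula for f(t, x): d f(t, B_t) = (f_t + (1/2) f_xx) dt + f_x dB_t. Compute partials of f(t, x) = exp(2*t - 8*x):
  f_t(t,x)  = 2*exp(2*t - 8*x)
  f_x(t,x)  = -8*exp(2*t - 8*x)
  f_xx(t,x) = 64*exp(2*t - 8*x)
Assemble drift = f_t + (1/2) f_xx = 34*exp(2*t - 8*x) and diffusion = f_x = -8*exp(2*t - 8*x). Substituting x = B_t:
  d(exp(-8*B_t + 2*t)) = (34*exp(-8*B_t + 2*t)) dt + (-8*exp(-8*B_t + 2*t)) dB_t.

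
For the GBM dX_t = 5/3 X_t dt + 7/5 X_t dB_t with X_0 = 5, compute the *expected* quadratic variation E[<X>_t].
E[<X>_t] = 3675*exp(397*t/75)/397 - 3675/397

<X>_t = int_0^t ((7/5) * X_s)^2 ds. Taking expectation inside the integral: E[<X>_t] = (7/5)^2 * int_0^t E[X_s^2] ds. For GBM, E[X_s^2] = x_0^2 * exp((2 mu + sigma^2) s). Integrating:
  E[<X>_t] = (7/5)^2 * 5^2 * (exp((2*(5/3) + (7/5)^2) t) - 1) / (2*(5/3) + (7/5)^2)
           = (7/5)^2 * 5^2 * (exp((397/75) t) - 1) / (397/75) = 3675*exp(397*t/75)/397 - 3675/397.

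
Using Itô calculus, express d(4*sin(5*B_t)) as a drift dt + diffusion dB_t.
d(4*sin(5*B_t)) = (-50*sin(5*B_t)) dt + (20*cos(5*B_t)) dB_t

Itô's formula for f(B_t) gives d f(B_t) = f'(B_t) dB_t + (1/2) f''(B_t) dt. Compute derivatives of f(x) = 4*sin(5*x):
  f'(x)  = 20*cos(5*x)
  f''(x) = -100*sin(5*x)
Substitute x = B_t and multiply the f'' term by 1/2:
  drift     = (1/2) * (-100*sin(5*x)) evaluated at B_t = -50*sin(5*B_t)
  diffusion = (20*cos(5*x)) evaluated at B_t = 20*cos(5*B_t)
Therefore d(4*sin(5*B_t)) = (-50*sin(5*B_t)) dt + (20*cos(5*B_t)) dB_t.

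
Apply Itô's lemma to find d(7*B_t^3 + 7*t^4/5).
d(7*B_t^3 + 7*t^4/5) = (21*B_t + 28*t^3/5) dt + (21*B_t^2) dB_t

Itô's formula for f(t, x): d f(t, B_t) = (f_t + (1/2) f_xx) dt + f_x dB_t. Compute partials of f(t, x) = 7*t^4/5 + 7*x^3:
  f_t(t,x)  = 28*t^3/5
  f_x(t,x)  = 21*x^2
  f_xx(t,x) = 42*x
Assemble drift = f_t + (1/2) f_xx = 28*t^3/5 + 21*x and diffusion = f_x = 21*x^2. Substituting x = B_t:
  d(7*B_t^3 + 7*t^4/5) = (21*B_t + 28*t^3/5) dt + (21*B_t^2) dB_t.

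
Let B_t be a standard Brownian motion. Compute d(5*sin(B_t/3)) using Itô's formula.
d(5*sin(B_t/3)) = (-5*sin(B_t/3)/18) dt + (5*cos(B_t/3)/3) dB_t

Itô's formula for f(B_t) gives d f(B_t) = f'(B_t) dB_t + (1/2) f''(B_t) dt. Compute derivatives of f(x) = 5*sin(x/3):
  f'(x)  = 5*cos(x/3)/3
  f''(x) = -5*sin(x/3)/9
Substitute x = B_t and multiply the f'' term by 1/2:
  drift     = (1/2) * (-5*sin(x/3)/9) evaluated at B_t = -5*sin(B_t/3)/18
  diffusion = (5*cos(x/3)/3) evaluated at B_t = 5*cos(B_t/3)/3
Therefore d(5*sin(B_t/3)) = (-5*sin(B_t/3)/18) dt + (5*cos(B_t/3)/3) dB_t.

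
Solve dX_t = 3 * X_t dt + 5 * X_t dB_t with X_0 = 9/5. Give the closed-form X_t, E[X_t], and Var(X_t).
X_t = 9/5 * exp((-19/2) t + (5) B_t); E[X_t] = 9*exp(3*t)/5; Var(X_t) = 81*(exp(25*t) - 1)*exp(6*t)/25

For GBM dX = mu X dt + sigma X dB with X_0 = x_0, apply Itô to Y = log X: dY = (mu - sigma^2/2) dt + sigma dB, so Y_t = log(x_0) + (mu - sigma^2/2) t + sigma B_t and hence X_t = x_0 * exp((mu - sigma^2/2) t + sigma B_t).
With mu = 3, sigma = 5, x_0 = 9/5, this gives:
  X_t = 9/5 * exp((-19/2) * t + (5) * B_t).
Since sigma*B_t ~ Normal(0, sigma^2 t), E[exp(sigma*B_t)] = exp(sigma^2 t / 2); so E[X_t] = x_0 * exp((mu - sigma^2/2) t) * exp(sigma^2 t / 2) = x_0 * exp(mu t) = 9*exp(3*t)/5.
Var(X_t) = E[X_t^2] - (E[X_t])^2 = x_0^2 * exp(2 mu t) * (exp(sigma^2 t) - 1) = 81*(exp(25*t) - 1)*exp(6*t)/25.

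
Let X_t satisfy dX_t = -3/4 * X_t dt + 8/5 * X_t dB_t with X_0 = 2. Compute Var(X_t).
Var(X_t) = (4*exp(64*t/25) - 4)*exp(-3*t/2)

For GBM dX = mu X dt + sigma X dB with X_0 = x_0, apply Itô to Y = log X: dY = (mu - sigma^2/2) dt + sigma dB, so Y_t = log(x_0) + (mu - sigma^2/2) t + sigma B_t and hence X_t = x_0 * exp((mu - sigma^2/2) t + sigma B_t).
With mu = -3/4, sigma = 8/5, x_0 = 2, this gives:
  X_t = 2 * exp((-203/100) * t + (8/5) * B_t).
Since sigma*B_t ~ Normal(0, sigma^2 t), E[exp(sigma*B_t)] = exp(sigma^2 t / 2); so E[X_t] = x_0 * exp((mu - sigma^2/2) t) * exp(sigma^2 t / 2) = x_0 * exp(mu t) = 2*exp(-3*t/4).
Var(X_t) = E[X_t^2] - (E[X_t])^2 = x_0^2 * exp(2 mu t) * (exp(sigma^2 t) - 1) = (4*exp(64*t/25) - 4)*exp(-3*t/2).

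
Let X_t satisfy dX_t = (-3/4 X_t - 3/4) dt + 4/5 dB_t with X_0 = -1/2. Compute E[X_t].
E[X_t] = -1 + exp(-3*t/4)/2

Taking expectations and using E[dB_t] = 0, the mean m(t) = E[X_t] satisfies the ODE m'(t) = a m(t) + b with m(0) = x_0. With a = -3/4, b = -3/4, x_0 = -1/2, the solution is
  m(t) = x_0 * exp(a t) + (b/a) * (exp(a t) - 1)
       = (-1/2) * exp((-3/4) t) + ((-3/4)/(-3/4)) * (exp((-3/4) t) - 1)
       = -1 + exp(-3*t/4)/2.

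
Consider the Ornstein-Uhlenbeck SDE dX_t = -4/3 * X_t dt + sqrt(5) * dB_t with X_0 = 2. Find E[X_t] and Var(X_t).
E[X_t] = 2*exp(-4*t/3); Var(X_t) = 15/8 - 15*exp(-8*t/3)/8

The OU SDE dX = -theta X dt + sigma dB admits the integrating factor exp(theta t): d(exp(theta t) X_t) = sigma exp(theta t) dB_t. Integrating from 0 to t:
  X_t = x_0 * exp(-theta t) + sigma * int_0^t exp(-theta (t-s)) dB_s.
The Itô integral has mean 0 and (by the Itô isometry) variance sigma^2 * int_0^t exp(-2 theta (t - s)) ds = sigma^2 * (1 - exp(-2 theta t)) / (2 theta).
With theta = 4/3, sigma = sqrt(5), x_0 = 2:
  E[X_t] = 2 * exp(-4/3 t) = 2*exp(-4*t/3)
  Var(X_t) = (sqrt(5))^2 * (1 - exp(-2*4/3 t)) / (2 * 4/3) = 15/8 - 15*exp(-8*t/3)/8.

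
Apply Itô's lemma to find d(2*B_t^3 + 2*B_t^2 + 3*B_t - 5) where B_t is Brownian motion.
d(2*B_t^3 + 2*B_t^2 + 3*B_t - 5) = (6*B_t + 2) dt + (6*B_t^2 + 4*B_t + 3) dB_t

Itô's formula for f(B_t) gives d f(B_t) = f'(B_t) dB_t + (1/2) f''(B_t) dt. Compute derivatives of f(x) = 2*x^3 + 2*x^2 + 3*x - 5:
  f'(x)  = 6*x^2 + 4*x + 3
  f''(x) = 12*x + 4
Substitute x = B_t and multiply the f'' term by 1/2:
  drift     = (1/2) * (12*x + 4) evaluated at B_t = 6*B_t + 2
  diffusion = (6*x^2 + 4*x + 3) evaluated at B_t = 6*B_t^2 + 4*B_t + 3
Therefore d(2*B_t^3 + 2*B_t^2 + 3*B_t - 5) = (6*B_t + 2) dt + (6*B_t^2 + 4*B_t + 3) dB_t.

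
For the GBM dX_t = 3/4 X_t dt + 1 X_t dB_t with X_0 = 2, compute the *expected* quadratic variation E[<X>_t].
E[<X>_t] = 8*exp(5*t/2)/5 - 8/5

<X>_t = int_0^t (1 * X_s)^2 ds. Taking expectation inside the integral: E[<X>_t] = 1^2 * int_0^t E[X_s^2] ds. For GBM, E[X_s^2] = x_0^2 * exp((2 mu + sigma^2) s). Integrating:
  E[<X>_t] = 1^2 * 2^2 * (exp((2*(3/4) + 1^2) t) - 1) / (2*(3/4) + 1^2)
           = 1^2 * 2^2 * (exp((5/2) t) - 1) / (5/2) = 8*exp(5*t/2)/5 - 8/5.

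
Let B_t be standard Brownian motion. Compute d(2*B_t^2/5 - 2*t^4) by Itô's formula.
d(2*B_t^2/5 - 2*t^4) = (2/5 - 8*t^3) dt + (4*B_t/5) dB_t

Itô's formula for f(t, x): d f(t, B_t) = (f_t + (1/2) f_xx) dt + f_x dB_t. Compute partials of f(t, x) = -2*t^4 + 2*x^2/5:
  f_t(t,x)  = -8*t^3
  f_x(t,x)  = 4*x/5
  f_xx(t,x) = 4/5
Assemble drift = f_t + (1/2) f_xx = 2/5 - 8*t^3 and diffusion = f_x = 4*x/5. Substituting x = B_t:
  d(2*B_t^2/5 - 2*t^4) = (2/5 - 8*t^3) dt + (4*B_t/5) dB_t.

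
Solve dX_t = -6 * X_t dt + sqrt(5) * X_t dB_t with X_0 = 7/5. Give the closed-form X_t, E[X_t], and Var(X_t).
X_t = 7/5 * exp((-17/2) t + (sqrt(5)) B_t); E[X_t] = 7*exp(-6*t)/5; Var(X_t) = (49*exp(5*t) - 49)*exp(-12*t)/25

For GBM dX = mu X dt + sigma X dB with X_0 = x_0, apply Itô to Y = log X: dY = (mu - sigma^2/2) dt + sigma dB, so Y_t = log(x_0) + (mu - sigma^2/2) t + sigma B_t and hence X_t = x_0 * exp((mu - sigma^2/2) t + sigma B_t).
With mu = -6, sigma = sqrt(5), x_0 = 7/5, this gives:
  X_t = 7/5 * exp((-17/2) * t + (sqrt(5)) * B_t).
Since sigma*B_t ~ Normal(0, sigma^2 t), E[exp(sigma*B_t)] = exp(sigma^2 t / 2); so E[X_t] = x_0 * exp((mu - sigma^2/2) t) * exp(sigma^2 t / 2) = x_0 * exp(mu t) = 7*exp(-6*t)/5.
Var(X_t) = E[X_t^2] - (E[X_t])^2 = x_0^2 * exp(2 mu t) * (exp(sigma^2 t) - 1) = (49*exp(5*t) - 49)*exp(-12*t)/25.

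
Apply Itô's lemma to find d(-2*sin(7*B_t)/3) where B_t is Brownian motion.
d(-2*sin(7*B_t)/3) = (49*sin(7*B_t)/3) dt + (-14*cos(7*B_t)/3) dB_t

Itô's formula for f(B_t) gives d f(B_t) = f'(B_t) dB_t + (1/2) f''(B_t) dt. Compute derivatives of f(x) = -2*sin(7*x)/3:
  f'(x)  = -14*cos(7*x)/3
  f''(x) = 98*sin(7*x)/3
Substitute x = B_t and multiply the f'' term by 1/2:
  drift     = (1/2) * (98*sin(7*x)/3) evaluated at B_t = 49*sin(7*B_t)/3
  diffusion = (-14*cos(7*x)/3) evaluated at B_t = -14*cos(7*B_t)/3
Therefore d(-2*sin(7*B_t)/3) = (49*sin(7*B_t)/3) dt + (-14*cos(7*B_t)/3) dB_t.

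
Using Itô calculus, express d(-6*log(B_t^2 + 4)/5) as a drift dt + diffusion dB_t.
d(-6*log(B_t^2 + 4)/5) = (6*(B_t^2 - 4)/(5*(B_t^2 + 4)^2)) dt + (-12*B_t/(5*B_t^2 + 20)) dB_t

Itô's formula for f(B_t) gives d f(B_t) = f'(B_t) dB_t + (1/2) f''(B_t) dt. Compute derivatives of f(x) = -6*log(x^2 + 4)/5:
  f'(x)  = -12*x/(5*x^2 + 20)
  f''(x) = 12*(x^2 - 4)/(5*(x^2 + 4)^2)
Substitute x = B_t and multiply the f'' term by 1/2:
  drift     = (1/2) * (12*(x^2 - 4)/(5*(x^2 + 4)^2)) evaluated at B_t = 6*(B_t^2 - 4)/(5*(B_t^2 + 4)^2)
  diffusion = (-12*x/(5*x^2 + 20)) evaluated at B_t = -12*B_t/(5*B_t^2 + 20)
Therefore d(-6*log(B_t^2 + 4)/5) = (6*(B_t^2 - 4)/(5*(B_t^2 + 4)^2)) dt + (-12*B_t/(5*B_t^2 + 20)) dB_t.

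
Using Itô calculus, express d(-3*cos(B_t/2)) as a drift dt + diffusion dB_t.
d(-3*cos(B_t/2)) = (3*cos(B_t/2)/8) dt + (3*sin(B_t/2)/2) dB_t

Itô's formula for f(B_t) gives d f(B_t) = f'(B_t) dB_t + (1/2) f''(B_t) dt. Compute derivatives of f(x) = -3*cos(x/2):
  f'(x)  = 3*sin(x/2)/2
  f''(x) = 3*cos(x/2)/4
Substitute x = B_t and multiply the f'' term by 1/2:
  drift     = (1/2) * (3*cos(x/2)/4) evaluated at B_t = 3*cos(B_t/2)/8
  diffusion = (3*sin(x/2)/2) evaluated at B_t = 3*sin(B_t/2)/2
Therefore d(-3*cos(B_t/2)) = (3*cos(B_t/2)/8) dt + (3*sin(B_t/2)/2) dB_t.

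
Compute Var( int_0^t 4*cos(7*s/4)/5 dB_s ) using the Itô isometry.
Var = 8*t/25 + 16*sin(7*t/2)/175

The Itô integral of a deterministic integrand f(s) has mean 0 because each increment f(s) * (B_{s+ds} - B_s) has mean 0. By the Itô isometry:
  Var( int_0^t f(s) dB_s ) = E[ (int_0^t f(s) dB_s)^2 ] = int_0^t f(s)^2 ds.
Here f(s) = 4*cos(7*s/4)/5, so f(s)^2 = 16*cos(7*s/4)^2/25. Integrate:
  int_0^t (16*cos(7*s/4)^2/25) ds = 8*t/25 + 16*sin(7*t/2)/175.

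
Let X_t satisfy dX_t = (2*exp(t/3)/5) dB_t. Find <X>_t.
<X>_t = 6*exp(2*t/3)/25 - 6/25

For an Itô process dX_t = a(t) dt + b(t) dB_t, the quadratic variation is <X>_t = int_0^t b(s)^2 ds (the drift term does not contribute). Here b(s) = 2*exp(s/3)/5, so
  b(s)^2 = 4*exp(2*s/3)/25.
Integrating from 0 to t:
  <X>_t = int_0^t (4*exp(2*s/3)/25) ds = 6*exp(2*t/3)/25 - 6/25.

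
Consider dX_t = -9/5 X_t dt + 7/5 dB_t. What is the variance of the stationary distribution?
lim Var(X_t) = 49/90

The OU SDE dX = -theta X dt + sigma dB admits the integrating factor exp(theta t): d(exp(theta t) X_t) = sigma exp(theta t) dB_t. Integrating from 0 to t gives X_t = x_0 * exp(-theta t) + sigma * int_0^t exp(-theta (t-s)) dB_s for any initial x_0. The Itô integral has variance (by the Itô isometry) sigma^2 * int_0^t exp(-2 theta (t - s)) ds = sigma^2 * (1 - exp(-2 theta t)) / (2 theta), independent of x_0.
With theta = 9/5, sigma = 7/5:
  Var(X_t) = (7/5)^2 * (1 - exp(-2*9/5 t)) / (2 * 9/5) = 49/90 - 49*exp(-18*t/5)/90.
As t -> infinity, exp(-2*9/5 t) -> 0, so the stationary variance is sigma^2 / (2 theta) = 49/90.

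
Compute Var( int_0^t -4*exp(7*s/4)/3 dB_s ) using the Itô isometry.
Var = 32*exp(7*t/2)/63 - 32/63

The Itô integral of a deterministic integrand f(s) has mean 0 because each increment f(s) * (B_{s+ds} - B_s) has mean 0. By the Itô isometry:
  Var( int_0^t f(s) dB_s ) = E[ (int_0^t f(s) dB_s)^2 ] = int_0^t f(s)^2 ds.
Here f(s) = -4*exp(7*s/4)/3, so f(s)^2 = 16*exp(7*s/2)/9. Integrate:
  int_0^t (16*exp(7*s/2)/9) ds = 32*exp(7*t/2)/63 - 32/63.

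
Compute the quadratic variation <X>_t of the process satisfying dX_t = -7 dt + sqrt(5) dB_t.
<X>_t = 5*t

For an Itô process dX_t = a(t) dt + b(t) dB_t, the quadratic variation is <X>_t = int_0^t b(s)^2 ds (the drift term does not contribute). Here b(s) = sqrt(5), so
  b(s)^2 = 5.
Integrating from 0 to t:
  <X>_t = int_0^t (5) ds = 5*t.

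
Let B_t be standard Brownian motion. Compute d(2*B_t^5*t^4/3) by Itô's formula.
d(2*B_t^5*t^4/3) = (4*B_t^3*t^3*(2*B_t^2 + 5*t)/3) dt + (10*B_t^4*t^4/3) dB_t

Itô's formula for f(t, x): d f(t, B_t) = (f_t + (1/2) f_xx) dt + f_x dB_t. Compute partials of f(t, x) = 2*t^4*x^5/3:
  f_t(t,x)  = 8*t^3*x^5/3
  f_x(t,x)  = 10*t^4*x^4/3
  f_xx(t,x) = 40*t^4*x^3/3
Assemble drift = f_t + (1/2) f_xx = 4*t^3*x^3*(5*t + 2*x^2)/3 and diffusion = f_x = 10*t^4*x^4/3. Substituting x = B_t:
  d(2*B_t^5*t^4/3) = (4*B_t^3*t^3*(2*B_t^2 + 5*t)/3) dt + (10*B_t^4*t^4/3) dB_t.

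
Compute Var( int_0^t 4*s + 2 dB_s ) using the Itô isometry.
Var = 4*t*(4*t^2 + 6*t + 3)/3

The Itô integral of a deterministic integrand f(s) has mean 0 because each increment f(s) * (B_{s+ds} - B_s) has mean 0. By the Itô isometry:
  Var( int_0^t f(s) dB_s ) = E[ (int_0^t f(s) dB_s)^2 ] = int_0^t f(s)^2 ds.
Here f(s) = 4*s + 2, so f(s)^2 = 4*(2*s + 1)^2. Integrate:
  int_0^t (4*(2*s + 1)^2) ds = 4*t*(4*t^2 + 6*t + 3)/3.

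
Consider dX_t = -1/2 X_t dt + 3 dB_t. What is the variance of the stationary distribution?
lim Var(X_t) = 9

The OU SDE dX = -theta X dt + sigma dB admits the integrating factor exp(theta t): d(exp(theta t) X_t) = sigma exp(theta t) dB_t. Integrating from 0 to t gives X_t = x_0 * exp(-theta t) + sigma * int_0^t exp(-theta (t-s)) dB_s for any initial x_0. The Itô integral has variance (by the Itô isometry) sigma^2 * int_0^t exp(-2 theta (t - s)) ds = sigma^2 * (1 - exp(-2 theta t)) / (2 theta), independent of x_0.
With theta = 1/2, sigma = 3:
  Var(X_t) = (3)^2 * (1 - exp(-2*1/2 t)) / (2 * 1/2) = 9 - 9*exp(-t).
As t -> infinity, exp(-2*1/2 t) -> 0, so the stationary variance is sigma^2 / (2 theta) = 9.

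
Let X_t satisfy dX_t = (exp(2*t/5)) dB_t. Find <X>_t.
<X>_t = 5*exp(4*t/5)/4 - 5/4

For an Itô process dX_t = a(t) dt + b(t) dB_t, the quadratic variation is <X>_t = int_0^t b(s)^2 ds (the drift term does not contribute). Here b(s) = exp(2*s/5), so
  b(s)^2 = exp(4*s/5).
Integrating from 0 to t:
  <X>_t = int_0^t (exp(4*s/5)) ds = 5*exp(4*t/5)/4 - 5/4.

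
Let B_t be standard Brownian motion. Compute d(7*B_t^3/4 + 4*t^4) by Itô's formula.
d(7*B_t^3/4 + 4*t^4) = (21*B_t/4 + 16*t^3) dt + (21*B_t^2/4) dB_t

Itô's formula for f(t, x): d f(t, B_t) = (f_t + (1/2) f_xx) dt + f_x dB_t. Compute partials of f(t, x) = 4*t^4 + 7*x^3/4:
  f_t(t,x)  = 16*t^3
  f_x(t,x)  = 21*x^2/4
  f_xx(t,x) = 21*x/2
Assemble drift = f_t + (1/2) f_xx = 16*t^3 + 21*x/4 and diffusion = f_x = 21*x^2/4. Substituting x = B_t:
  d(7*B_t^3/4 + 4*t^4) = (21*B_t/4 + 16*t^3) dt + (21*B_t^2/4) dB_t.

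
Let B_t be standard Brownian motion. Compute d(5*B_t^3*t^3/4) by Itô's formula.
d(5*B_t^3*t^3/4) = (15*B_t*t^2*(B_t^2 + t)/4) dt + (15*B_t^2*t^3/4) dB_t

Itô's formula for f(t, x): d f(t, B_t) = (f_t + (1/2) f_xx) dt + f_x dB_t. Compute partials of f(t, x) = 5*t^3*x^3/4:
  f_t(t,x)  = 15*t^2*x^3/4
  f_x(t,x)  = 15*t^3*x^2/4
  f_xx(t,x) = 15*t^3*x/2
Assemble drift = f_t + (1/2) f_xx = 15*t^2*x*(t + x^2)/4 and diffusion = f_x = 15*t^3*x^2/4. Substituting x = B_t:
  d(5*B_t^3*t^3/4) = (15*B_t*t^2*(B_t^2 + t)/4) dt + (15*B_t^2*t^3/4) dB_t.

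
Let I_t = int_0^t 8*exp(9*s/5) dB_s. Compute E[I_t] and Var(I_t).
E[I_t] = 0; Var(I_t) = 160*exp(18*t/5)/9 - 160/9

The Itô integral of a deterministic integrand f(s) has mean 0 because each increment f(s) * (B_{s+ds} - B_s) has mean 0. By the Itô isometry:
  Var( int_0^t f(s) dB_s ) = E[ (int_0^t f(s) dB_s)^2 ] = int_0^t f(s)^2 ds.
Here f(s) = 8*exp(9*s/5), so f(s)^2 = 64*exp(18*s/5). Integrate:
  int_0^t (64*exp(18*s/5)) ds = 160*exp(18*t/5)/9 - 160/9.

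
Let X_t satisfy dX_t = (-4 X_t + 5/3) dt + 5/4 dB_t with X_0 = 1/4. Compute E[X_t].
E[X_t] = 5/12 - exp(-4*t)/6

Taking expectations and using E[dB_t] = 0, the mean m(t) = E[X_t] satisfies the ODE m'(t) = a m(t) + b with m(0) = x_0. With a = -4, b = 5/3, x_0 = 1/4, the solution is
  m(t) = x_0 * exp(a t) + (b/a) * (exp(a t) - 1)
       = (1/4) * exp((-4) t) + ((5/3)/(-4)) * (exp((-4) t) - 1)
       = 5/12 - exp(-4*t)/6.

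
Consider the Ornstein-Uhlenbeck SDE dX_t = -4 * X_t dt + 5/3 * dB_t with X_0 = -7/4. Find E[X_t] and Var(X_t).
E[X_t] = -7*exp(-4*t)/4; Var(X_t) = 25/72 - 25*exp(-8*t)/72

The OU SDE dX = -theta X dt + sigma dB admits the integrating factor exp(theta t): d(exp(theta t) X_t) = sigma exp(theta t) dB_t. Integrating from 0 to t:
  X_t = x_0 * exp(-theta t) + sigma * int_0^t exp(-theta (t-s)) dB_s.
The Itô integral has mean 0 and (by the Itô isometry) variance sigma^2 * int_0^t exp(-2 theta (t - s)) ds = sigma^2 * (1 - exp(-2 theta t)) / (2 theta).
With theta = 4, sigma = 5/3, x_0 = -7/4:
  E[X_t] = -7/4 * exp(-4 t) = -7*exp(-4*t)/4
  Var(X_t) = (5/3)^2 * (1 - exp(-2*4 t)) / (2 * 4) = 25/72 - 25*exp(-8*t)/72.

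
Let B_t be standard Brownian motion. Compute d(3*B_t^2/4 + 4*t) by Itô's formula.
d(3*B_t^2/4 + 4*t) = (19/4) dt + (3*B_t/2) dB_t

Itô's formula for f(t, x): d f(t, B_t) = (f_t + (1/2) f_xx) dt + f_x dB_t. Compute partials of f(t, x) = 4*t + 3*x^2/4:
  f_t(t,x)  = 4
  f_x(t,x)  = 3*x/2
  f_xx(t,x) = 3/2
Assemble drift = f_t + (1/2) f_xx = 19/4 and diffusion = f_x = 3*x/2. Substituting x = B_t:
  d(3*B_t^2/4 + 4*t) = (19/4) dt + (3*B_t/2) dB_t.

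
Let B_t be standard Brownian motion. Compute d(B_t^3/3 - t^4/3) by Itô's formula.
d(B_t^3/3 - t^4/3) = (B_t - 4*t^3/3) dt + (B_t^2) dB_t

Itô's formula for f(t, x): d f(t, B_t) = (f_t + (1/2) f_xx) dt + f_x dB_t. Compute partials of f(t, x) = -t^4/3 + x^3/3:
  f_t(t,x)  = -4*t^3/3
  f_x(t,x)  = x^2
  f_xx(t,x) = 2*x
Assemble drift = f_t + (1/2) f_xx = -4*t^3/3 + x and diffusion = f_x = x^2. Substituting x = B_t:
  d(B_t^3/3 - t^4/3) = (B_t - 4*t^3/3) dt + (B_t^2) dB_t.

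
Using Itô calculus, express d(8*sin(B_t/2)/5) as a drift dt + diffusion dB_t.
d(8*sin(B_t/2)/5) = (-sin(B_t/2)/5) dt + (4*cos(B_t/2)/5) dB_t

Itô's formula for f(B_t) gives d f(B_t) = f'(B_t) dB_t + (1/2) f''(B_t) dt. Compute derivatives of f(x) = 8*sin(x/2)/5:
  f'(x)  = 4*cos(x/2)/5
  f''(x) = -2*sin(x/2)/5
Substitute x = B_t and multiply the f'' term by 1/2:
  drift     = (1/2) * (-2*sin(x/2)/5) evaluated at B_t = -sin(B_t/2)/5
  diffusion = (4*cos(x/2)/5) evaluated at B_t = 4*cos(B_t/2)/5
Therefore d(8*sin(B_t/2)/5) = (-sin(B_t/2)/5) dt + (4*cos(B_t/2)/5) dB_t.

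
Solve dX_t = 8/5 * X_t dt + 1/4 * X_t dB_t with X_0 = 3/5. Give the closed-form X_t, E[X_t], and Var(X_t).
X_t = 3/5 * exp((251/160) t + (1/4) B_t); E[X_t] = 3*exp(8*t/5)/5; Var(X_t) = 9*(exp(t/16) - 1)*exp(16*t/5)/25

For GBM dX = mu X dt + sigma X dB with X_0 = x_0, apply Itô to Y = log X: dY = (mu - sigma^2/2) dt + sigma dB, so Y_t = log(x_0) + (mu - sigma^2/2) t + sigma B_t and hence X_t = x_0 * exp((mu - sigma^2/2) t + sigma B_t).
With mu = 8/5, sigma = 1/4, x_0 = 3/5, this gives:
  X_t = 3/5 * exp((251/160) * t + (1/4) * B_t).
Since sigma*B_t ~ Normal(0, sigma^2 t), E[exp(sigma*B_t)] = exp(sigma^2 t / 2); so E[X_t] = x_0 * exp((mu - sigma^2/2) t) * exp(sigma^2 t / 2) = x_0 * exp(mu t) = 3*exp(8*t/5)/5.
Var(X_t) = E[X_t^2] - (E[X_t])^2 = x_0^2 * exp(2 mu t) * (exp(sigma^2 t) - 1) = 9*(exp(t/16) - 1)*exp(16*t/5)/25.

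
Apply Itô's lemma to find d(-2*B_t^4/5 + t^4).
d(-2*B_t^4/5 + t^4) = (-12*B_t^2/5 + 4*t^3) dt + (-8*B_t^3/5) dB_t

Itô's formula for f(t, x): d f(t, B_t) = (f_t + (1/2) f_xx) dt + f_x dB_t. Compute partials of f(t, x) = t^4 - 2*x^4/5:
  f_t(t,x)  = 4*t^3
  f_x(t,x)  = -8*x^3/5
  f_xx(t,x) = -24*x^2/5
Assemble drift = f_t + (1/2) f_xx = 4*t^3 - 12*x^2/5 and diffusion = f_x = -8*x^3/5. Substituting x = B_t:
  d(-2*B_t^4/5 + t^4) = (-12*B_t^2/5 + 4*t^3) dt + (-8*B_t^3/5) dB_t.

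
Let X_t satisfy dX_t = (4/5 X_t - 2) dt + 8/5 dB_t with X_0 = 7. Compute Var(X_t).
Var(X_t) = 8*exp(8*t/5)/5 - 8/5

The variance V(t) = Var(X_t) satisfies V'(t) = 2 a V(t) + c^2 with V(0) = 0 (drift coefficient is linear in X, diffusion is constant). With a = 4/5, c = 8/5, the solution is
  V(t) = (c^2 / (2 a)) * (exp(2 a t) - 1)
       = ((8/5)^2 / (2*(4/5))) * (exp((8/5) t) - 1)
       = 8*exp(8*t/5)/5 - 8/5.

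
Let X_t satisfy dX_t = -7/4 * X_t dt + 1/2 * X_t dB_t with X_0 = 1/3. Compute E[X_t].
E[X_t] = exp(-7*t/4)/3

For GBM dX = mu X dt + sigma X dB with X_0 = x_0, apply Itô to Y = log X: dY = (mu - sigma^2/2) dt + sigma dB, so Y_t = log(x_0) + (mu - sigma^2/2) t + sigma B_t and hence X_t = x_0 * exp((mu - sigma^2/2) t + sigma B_t).
With mu = -7/4, sigma = 1/2, x_0 = 1/3, this gives:
  X_t = 1/3 * exp((-15/8) * t + (1/2) * B_t).
Since sigma*B_t ~ Normal(0, sigma^2 t), E[exp(sigma*B_t)] = exp(sigma^2 t / 2); so E[X_t] = x_0 * exp((mu - sigma^2/2) t) * exp(sigma^2 t / 2) = x_0 * exp(mu t) = exp(-7*t/4)/3.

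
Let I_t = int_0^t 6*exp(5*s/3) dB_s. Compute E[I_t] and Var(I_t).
E[I_t] = 0; Var(I_t) = 54*exp(10*t/3)/5 - 54/5

The Itô integral of a deterministic integrand f(s) has mean 0 because each increment f(s) * (B_{s+ds} - B_s) has mean 0. By the Itô isometry:
  Var( int_0^t f(s) dB_s ) = E[ (int_0^t f(s) dB_s)^2 ] = int_0^t f(s)^2 ds.
Here f(s) = 6*exp(5*s/3), so f(s)^2 = 36*exp(10*s/3). Integrate:
  int_0^t (36*exp(10*s/3)) ds = 54*exp(10*t/3)/5 - 54/5.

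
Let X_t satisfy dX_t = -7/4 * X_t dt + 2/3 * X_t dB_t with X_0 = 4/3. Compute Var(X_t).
Var(X_t) = (16*exp(4*t/9) - 16)*exp(-7*t/2)/9

For GBM dX = mu X dt + sigma X dB with X_0 = x_0, apply Itô to Y = log X: dY = (mu - sigma^2/2) dt + sigma dB, so Y_t = log(x_0) + (mu - sigma^2/2) t + sigma B_t and hence X_t = x_0 * exp((mu - sigma^2/2) t + sigma B_t).
With mu = -7/4, sigma = 2/3, x_0 = 4/3, this gives:
  X_t = 4/3 * exp((-71/36) * t + (2/3) * B_t).
Since sigma*B_t ~ Normal(0, sigma^2 t), E[exp(sigma*B_t)] = exp(sigma^2 t / 2); so E[X_t] = x_0 * exp((mu - sigma^2/2) t) * exp(sigma^2 t / 2) = x_0 * exp(mu t) = 4*exp(-7*t/4)/3.
Var(X_t) = E[X_t^2] - (E[X_t])^2 = x_0^2 * exp(2 mu t) * (exp(sigma^2 t) - 1) = (16*exp(4*t/9) - 16)*exp(-7*t/2)/9.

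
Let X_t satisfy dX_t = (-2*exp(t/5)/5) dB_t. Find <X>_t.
<X>_t = 2*exp(2*t/5)/5 - 2/5

For an Itô process dX_t = a(t) dt + b(t) dB_t, the quadratic variation is <X>_t = int_0^t b(s)^2 ds (the drift term does not contribute). Here b(s) = -2*exp(s/5)/5, so
  b(s)^2 = 4*exp(2*s/5)/25.
Integrating from 0 to t:
  <X>_t = int_0^t (4*exp(2*s/5)/25) ds = 2*exp(2*t/5)/5 - 2/5.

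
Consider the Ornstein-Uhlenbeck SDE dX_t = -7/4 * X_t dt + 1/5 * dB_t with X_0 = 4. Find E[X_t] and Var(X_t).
E[X_t] = 4*exp(-7*t/4); Var(X_t) = 2/175 - 2*exp(-7*t/2)/175

The OU SDE dX = -theta X dt + sigma dB admits the integrating factor exp(theta t): d(exp(theta t) X_t) = sigma exp(theta t) dB_t. Integrating from 0 to t:
  X_t = x_0 * exp(-theta t) + sigma * int_0^t exp(-theta (t-s)) dB_s.
The Itô integral has mean 0 and (by the Itô isometry) variance sigma^2 * int_0^t exp(-2 theta (t - s)) ds = sigma^2 * (1 - exp(-2 theta t)) / (2 theta).
With theta = 7/4, sigma = 1/5, x_0 = 4:
  E[X_t] = 4 * exp(-7/4 t) = 4*exp(-7*t/4)
  Var(X_t) = (1/5)^2 * (1 - exp(-2*7/4 t)) / (2 * 7/4) = 2/175 - 2*exp(-7*t/2)/175.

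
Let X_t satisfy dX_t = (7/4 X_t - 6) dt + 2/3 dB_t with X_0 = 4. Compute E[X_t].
E[X_t] = 4*exp(7*t/4)/7 + 24/7

Taking expectations and using E[dB_t] = 0, the mean m(t) = E[X_t] satisfies the ODE m'(t) = a m(t) + b with m(0) = x_0. With a = 7/4, b = -6, x_0 = 4, the solution is
  m(t) = x_0 * exp(a t) + (b/a) * (exp(a t) - 1)
       = 4 * exp((7/4) t) + ((-6)/(7/4)) * (exp((7/4) t) - 1)
       = 4*exp(7*t/4)/7 + 24/7.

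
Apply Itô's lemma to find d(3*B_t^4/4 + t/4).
d(3*B_t^4/4 + t/4) = (9*B_t^2/2 + 1/4) dt + (3*B_t^3) dB_t

Itô's formula for f(t, x): d f(t, B_t) = (f_t + (1/2) f_xx) dt + f_x dB_t. Compute partials of f(t, x) = t/4 + 3*x^4/4:
  f_t(t,x)  = 1/4
  f_x(t,x)  = 3*x^3
  f_xx(t,x) = 9*x^2
Assemble drift = f_t + (1/2) f_xx = 9*x^2/2 + 1/4 and diffusion = f_x = 3*x^3. Substituting x = B_t:
  d(3*B_t^4/4 + t/4) = (9*B_t^2/2 + 1/4) dt + (3*B_t^3) dB_t.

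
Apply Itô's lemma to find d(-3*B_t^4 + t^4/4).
d(-3*B_t^4 + t^4/4) = (-18*B_t^2 + t^3) dt + (-12*B_t^3) dB_t

Itô's formula for f(t, x): d f(t, B_t) = (f_t + (1/2) f_xx) dt + f_x dB_t. Compute partials of f(t, x) = t^4/4 - 3*x^4:
  f_t(t,x)  = t^3
  f_x(t,x)  = -12*x^3
  f_xx(t,x) = -36*x^2
Assemble drift = f_t + (1/2) f_xx = t^3 - 18*x^2 and diffusion = f_x = -12*x^3. Substituting x = B_t:
  d(-3*B_t^4 + t^4/4) = (-18*B_t^2 + t^3) dt + (-12*B_t^3) dB_t.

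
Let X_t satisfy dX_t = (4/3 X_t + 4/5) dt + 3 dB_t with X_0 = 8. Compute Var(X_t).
Var(X_t) = 27*exp(8*t/3)/8 - 27/8

The variance V(t) = Var(X_t) satisfies V'(t) = 2 a V(t) + c^2 with V(0) = 0 (drift coefficient is linear in X, diffusion is constant). With a = 4/3, c = 3, the solution is
  V(t) = (c^2 / (2 a)) * (exp(2 a t) - 1)
       = (3^2 / (2*(4/3))) * (exp((8/3) t) - 1)
       = 27*exp(8*t/3)/8 - 27/8.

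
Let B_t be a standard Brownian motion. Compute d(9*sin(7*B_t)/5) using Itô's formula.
d(9*sin(7*B_t)/5) = (-441*sin(7*B_t)/10) dt + (63*cos(7*B_t)/5) dB_t

Itô's formula for f(B_t) gives d f(B_t) = f'(B_t) dB_t + (1/2) f''(B_t) dt. Compute derivatives of f(x) = 9*sin(7*x)/5:
  f'(x)  = 63*cos(7*x)/5
  f''(x) = -441*sin(7*x)/5
Substitute x = B_t and multiply the f'' term by 1/2:
  drift     = (1/2) * (-441*sin(7*x)/5) evaluated at B_t = -441*sin(7*B_t)/10
  diffusion = (63*cos(7*x)/5) evaluated at B_t = 63*cos(7*B_t)/5
Therefore d(9*sin(7*B_t)/5) = (-441*sin(7*B_t)/10) dt + (63*cos(7*B_t)/5) dB_t.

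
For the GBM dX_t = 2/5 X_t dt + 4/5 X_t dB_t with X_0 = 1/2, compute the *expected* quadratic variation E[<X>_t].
E[<X>_t] = exp(36*t/25)/9 - 1/9

<X>_t = int_0^t ((4/5) * X_s)^2 ds. Taking expectation inside the integral: E[<X>_t] = (4/5)^2 * int_0^t E[X_s^2] ds. For GBM, E[X_s^2] = x_0^2 * exp((2 mu + sigma^2) s). Integrating:
  E[<X>_t] = (4/5)^2 * (1/2)^2 * (exp((2*(2/5) + (4/5)^2) t) - 1) / (2*(2/5) + (4/5)^2)
           = (4/5)^2 * (1/2)^2 * (exp((36/25) t) - 1) / (36/25) = exp(36*t/25)/9 - 1/9.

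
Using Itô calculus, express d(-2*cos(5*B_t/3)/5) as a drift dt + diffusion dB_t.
d(-2*cos(5*B_t/3)/5) = (5*cos(5*B_t/3)/9) dt + (2*sin(5*B_t/3)/3) dB_t

Itô's formula for f(B_t) gives d f(B_t) = f'(B_t) dB_t + (1/2) f''(B_t) dt. Compute derivatives of f(x) = -2*cos(5*x/3)/5:
  f'(x)  = 2*sin(5*x/3)/3
  f''(x) = 10*cos(5*x/3)/9
Substitute x = B_t and multiply the f'' term by 1/2:
  drift     = (1/2) * (10*cos(5*x/3)/9) evaluated at B_t = 5*cos(5*B_t/3)/9
  diffusion = (2*sin(5*x/3)/3) evaluated at B_t = 2*sin(5*B_t/3)/3
Therefore d(-2*cos(5*B_t/3)/5) = (5*cos(5*B_t/3)/9) dt + (2*sin(5*B_t/3)/3) dB_t.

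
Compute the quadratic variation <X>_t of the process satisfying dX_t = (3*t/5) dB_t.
<X>_t = 3*t^3/25

For an Itô process dX_t = a(t) dt + b(t) dB_t, the quadratic variation is <X>_t = int_0^t b(s)^2 ds (the drift term does not contribute). Here b(s) = 3*s/5, so
  b(s)^2 = 9*s^2/25.
Integrating from 0 to t:
  <X>_t = int_0^t (9*s^2/25) ds = 3*t^3/25.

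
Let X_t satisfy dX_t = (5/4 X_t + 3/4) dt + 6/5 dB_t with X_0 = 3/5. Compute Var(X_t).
Var(X_t) = 72*exp(5*t/2)/125 - 72/125

The variance V(t) = Var(X_t) satisfies V'(t) = 2 a V(t) + c^2 with V(0) = 0 (drift coefficient is linear in X, diffusion is constant). With a = 5/4, c = 6/5, the solution is
  V(t) = (c^2 / (2 a)) * (exp(2 a t) - 1)
       = ((6/5)^2 / (2*(5/4))) * (exp((5/2) t) - 1)
       = 72*exp(5*t/2)/125 - 72/125.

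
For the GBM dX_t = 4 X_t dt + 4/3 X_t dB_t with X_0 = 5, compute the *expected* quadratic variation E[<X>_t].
E[<X>_t] = 50*exp(88*t/9)/11 - 50/11

<X>_t = int_0^t ((4/3) * X_s)^2 ds. Taking expectation inside the integral: E[<X>_t] = (4/3)^2 * int_0^t E[X_s^2] ds. For GBM, E[X_s^2] = x_0^2 * exp((2 mu + sigma^2) s). Integrating:
  E[<X>_t] = (4/3)^2 * 5^2 * (exp((2*4 + (4/3)^2) t) - 1) / (2*4 + (4/3)^2)
           = (4/3)^2 * 5^2 * (exp((88/9) t) - 1) / (88/9) = 50*exp(88*t/9)/11 - 50/11.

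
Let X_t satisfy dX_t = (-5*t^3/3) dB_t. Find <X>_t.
<X>_t = 25*t^7/63

For an Itô process dX_t = a(t) dt + b(t) dB_t, the quadratic variation is <X>_t = int_0^t b(s)^2 ds (the drift term does not contribute). Here b(s) = -5*s^3/3, so
  b(s)^2 = 25*s^6/9.
Integrating from 0 to t:
  <X>_t = int_0^t (25*s^6/9) ds = 25*t^7/63.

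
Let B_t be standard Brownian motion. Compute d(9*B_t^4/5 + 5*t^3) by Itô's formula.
d(9*B_t^4/5 + 5*t^3) = (54*B_t^2/5 + 15*t^2) dt + (36*B_t^3/5) dB_t

Itô's formula for f(t, x): d f(t, B_t) = (f_t + (1/2) f_xx) dt + f_x dB_t. Compute partials of f(t, x) = 5*t^3 + 9*x^4/5:
  f_t(t,x)  = 15*t^2
  f_x(t,x)  = 36*x^3/5
  f_xx(t,x) = 108*x^2/5
Assemble drift = f_t + (1/2) f_xx = 15*t^2 + 54*x^2/5 and diffusion = f_x = 36*x^3/5. Substituting x = B_t:
  d(9*B_t^4/5 + 5*t^3) = (54*B_t^2/5 + 15*t^2) dt + (36*B_t^3/5) dB_t.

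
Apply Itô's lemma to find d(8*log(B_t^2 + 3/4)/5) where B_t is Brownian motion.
d(8*log(B_t^2 + 3/4)/5) = (32*(3 - 4*B_t^2)/(5*(4*B_t^2 + 3)^2)) dt + (64*B_t/(5*(4*B_t^2 + 3))) dB_t

Itô's formula for f(B_t) gives d f(B_t) = f'(B_t) dB_t + (1/2) f''(B_t) dt. Compute derivatives of f(x) = 8*log(x^2 + 3/4)/5:
  f'(x)  = 64*x/(5*(4*x^2 + 3))
  f''(x) = 64*(3 - 4*x^2)/(5*(4*x^2 + 3)^2)
Substitute x = B_t and multiply the f'' term by 1/2:
  drift     = (1/2) * (64*(3 - 4*x^2)/(5*(4*x^2 + 3)^2)) evaluated at B_t = 32*(3 - 4*B_t^2)/(5*(4*B_t^2 + 3)^2)
  diffusion = (64*x/(5*(4*x^2 + 3))) evaluated at B_t = 64*B_t/(5*(4*B_t^2 + 3))
Therefore d(8*log(B_t^2 + 3/4)/5) = (32*(3 - 4*B_t^2)/(5*(4*B_t^2 + 3)^2)) dt + (64*B_t/(5*(4*B_t^2 + 3))) dB_t.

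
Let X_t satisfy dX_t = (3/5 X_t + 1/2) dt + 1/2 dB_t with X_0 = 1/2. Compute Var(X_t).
Var(X_t) = 5*exp(6*t/5)/24 - 5/24

The variance V(t) = Var(X_t) satisfies V'(t) = 2 a V(t) + c^2 with V(0) = 0 (drift coefficient is linear in X, diffusion is constant). With a = 3/5, c = 1/2, the solution is
  V(t) = (c^2 / (2 a)) * (exp(2 a t) - 1)
       = ((1/2)^2 / (2*(3/5))) * (exp((6/5) t) - 1)
       = 5*exp(6*t/5)/24 - 5/24.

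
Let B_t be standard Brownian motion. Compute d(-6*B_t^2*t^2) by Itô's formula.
d(-6*B_t^2*t^2) = (6*t*(-2*B_t^2 - t)) dt + (-12*B_t*t^2) dB_t

Itô's formula for f(t, x): d f(t, B_t) = (f_t + (1/2) f_xx) dt + f_x dB_t. Compute partials of f(t, x) = -6*t^2*x^2:
  f_t(t,x)  = -12*t*x^2
  f_x(t,x)  = -12*t^2*x
  f_xx(t,x) = -12*t^2
Assemble drift = f_t + (1/2) f_xx = 6*t*(-t - 2*x^2) and diffusion = f_x = -12*t^2*x. Substituting x = B_t:
  d(-6*B_t^2*t^2) = (6*t*(-2*B_t^2 - t)) dt + (-12*B_t*t^2) dB_t.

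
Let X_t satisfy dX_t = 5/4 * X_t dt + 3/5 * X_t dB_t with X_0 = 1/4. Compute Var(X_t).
Var(X_t) = (exp(9*t/25) - 1)*exp(5*t/2)/16

For GBM dX = mu X dt + sigma X dB with X_0 = x_0, apply Itô to Y = log X: dY = (mu - sigma^2/2) dt + sigma dB, so Y_t = log(x_0) + (mu - sigma^2/2) t + sigma B_t and hence X_t = x_0 * exp((mu - sigma^2/2) t + sigma B_t).
With mu = 5/4, sigma = 3/5, x_0 = 1/4, this gives:
  X_t = 1/4 * exp((107/100) * t + (3/5) * B_t).
Since sigma*B_t ~ Normal(0, sigma^2 t), E[exp(sigma*B_t)] = exp(sigma^2 t / 2); so E[X_t] = x_0 * exp((mu - sigma^2/2) t) * exp(sigma^2 t / 2) = x_0 * exp(mu t) = exp(5*t/4)/4.
Var(X_t) = E[X_t^2] - (E[X_t])^2 = x_0^2 * exp(2 mu t) * (exp(sigma^2 t) - 1) = (exp(9*t/25) - 1)*exp(5*t/2)/16.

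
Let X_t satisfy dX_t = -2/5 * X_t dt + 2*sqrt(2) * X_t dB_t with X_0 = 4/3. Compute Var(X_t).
Var(X_t) = (16*exp(8*t) - 16)*exp(-4*t/5)/9

For GBM dX = mu X dt + sigma X dB with X_0 = x_0, apply Itô to Y = log X: dY = (mu - sigma^2/2) dt + sigma dB, so Y_t = log(x_0) + (mu - sigma^2/2) t + sigma B_t and hence X_t = x_0 * exp((mu - sigma^2/2) t + sigma B_t).
With mu = -2/5, sigma = 2*sqrt(2), x_0 = 4/3, this gives:
  X_t = 4/3 * exp((-22/5) * t + (2*sqrt(2)) * B_t).
Since sigma*B_t ~ Normal(0, sigma^2 t), E[exp(sigma*B_t)] = exp(sigma^2 t / 2); so E[X_t] = x_0 * exp((mu - sigma^2/2) t) * exp(sigma^2 t / 2) = x_0 * exp(mu t) = 4*exp(-2*t/5)/3.
Var(X_t) = E[X_t^2] - (E[X_t])^2 = x_0^2 * exp(2 mu t) * (exp(sigma^2 t) - 1) = (16*exp(8*t) - 16)*exp(-4*t/5)/9.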